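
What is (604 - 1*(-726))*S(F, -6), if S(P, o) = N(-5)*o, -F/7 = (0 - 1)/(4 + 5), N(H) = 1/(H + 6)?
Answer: -7980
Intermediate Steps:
N(H) = 1/(6 + H)
F = 7/9 (F = -7*(0 - 1)/(4 + 5) = -(-7)/9 = -7*(-1/9) = 7/9 ≈ 0.77778)
S(P, o) = o (S(P, o) = o/(6 - 5) = o/1 = 1*o = o)
(604 - 1*(-726))*S(F, -6) = (604 - 1*(-726))*(-6) = (604 + 726)*(-6) = 1330*(-6) = -7980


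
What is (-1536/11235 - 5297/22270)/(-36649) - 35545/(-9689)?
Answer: 21729207753714939/5923018916677030 ≈ 3.6686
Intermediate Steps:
(-1536/11235 - 5297/22270)/(-36649) - 35545/(-9689) = (-1536*1/11235 - 5297*1/22270)*(-1/36649) - 35545*(-1/9689) = (-512/3745 - 5297/22270)*(-1/36649) + 35545/9689 = -6247901/16680230*(-1/36649) + 35545/9689 = 6247901/611313749270 + 35545/9689 = 21729207753714939/5923018916677030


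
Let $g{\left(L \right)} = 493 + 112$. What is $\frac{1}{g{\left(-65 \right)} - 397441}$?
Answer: $- \frac{1}{396836} \approx -2.5199 \cdot 10^{-6}$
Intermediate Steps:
$g{\left(L \right)} = 605$
$\frac{1}{g{\left(-65 \right)} - 397441} = \frac{1}{605 - 397441} = \frac{1}{-396836} = - \frac{1}{396836}$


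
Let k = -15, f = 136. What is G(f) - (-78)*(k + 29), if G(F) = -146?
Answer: 946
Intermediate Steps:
G(f) - (-78)*(k + 29) = -146 - (-78)*(-15 + 29) = -146 - (-78)*14 = -146 - 1*(-1092) = -146 + 1092 = 946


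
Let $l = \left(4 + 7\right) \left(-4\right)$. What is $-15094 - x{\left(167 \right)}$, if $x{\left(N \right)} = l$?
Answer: $-15050$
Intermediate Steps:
$l = -44$ ($l = 11 \left(-4\right) = -44$)
$x{\left(N \right)} = -44$
$-15094 - x{\left(167 \right)} = -15094 - -44 = -15094 + 44 = -15050$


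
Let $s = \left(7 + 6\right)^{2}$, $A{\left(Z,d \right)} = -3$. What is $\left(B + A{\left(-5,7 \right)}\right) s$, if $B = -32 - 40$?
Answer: $-12675$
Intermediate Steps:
$s = 169$ ($s = 13^{2} = 169$)
$B = -72$ ($B = -32 - 40 = -72$)
$\left(B + A{\left(-5,7 \right)}\right) s = \left(-72 - 3\right) 169 = \left(-75\right) 169 = -12675$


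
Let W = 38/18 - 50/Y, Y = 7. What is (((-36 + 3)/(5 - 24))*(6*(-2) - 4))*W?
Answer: 55792/399 ≈ 139.83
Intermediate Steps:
W = -317/63 (W = 38/18 - 50/7 = 38*(1/18) - 50*⅐ = 19/9 - 50/7 = -317/63 ≈ -5.0317)
(((-36 + 3)/(5 - 24))*(6*(-2) - 4))*W = (((-36 + 3)/(5 - 24))*(6*(-2) - 4))*(-317/63) = ((-33/(-19))*(-12 - 4))*(-317/63) = (-33*(-1/19)*(-16))*(-317/63) = ((33/19)*(-16))*(-317/63) = -528/19*(-317/63) = 55792/399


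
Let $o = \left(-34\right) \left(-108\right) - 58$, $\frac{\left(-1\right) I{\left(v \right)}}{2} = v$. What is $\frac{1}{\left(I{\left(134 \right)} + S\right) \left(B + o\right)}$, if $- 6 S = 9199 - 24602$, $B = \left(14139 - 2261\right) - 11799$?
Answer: $\frac{2}{16981645} \approx 1.1777 \cdot 10^{-7}$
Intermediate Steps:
$B = 79$ ($B = 11878 - 11799 = 79$)
$I{\left(v \right)} = - 2 v$
$S = \frac{15403}{6}$ ($S = - \frac{9199 - 24602}{6} = \left(- \frac{1}{6}\right) \left(-15403\right) = \frac{15403}{6} \approx 2567.2$)
$o = 3614$ ($o = 3672 - 58 = 3614$)
$\frac{1}{\left(I{\left(134 \right)} + S\right) \left(B + o\right)} = \frac{1}{\left(\left(-2\right) 134 + \frac{15403}{6}\right) \left(79 + 3614\right)} = \frac{1}{\left(-268 + \frac{15403}{6}\right) 3693} = \frac{1}{\frac{13795}{6} \cdot 3693} = \frac{1}{\frac{16981645}{2}} = \frac{2}{16981645}$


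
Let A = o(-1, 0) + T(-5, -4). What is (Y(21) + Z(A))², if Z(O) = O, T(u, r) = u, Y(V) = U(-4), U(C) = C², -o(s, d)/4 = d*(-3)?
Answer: 121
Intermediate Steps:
o(s, d) = 12*d (o(s, d) = -4*d*(-3) = -(-12)*d = 12*d)
Y(V) = 16 (Y(V) = (-4)² = 16)
A = -5 (A = 12*0 - 5 = 0 - 5 = -5)
(Y(21) + Z(A))² = (16 - 5)² = 11² = 121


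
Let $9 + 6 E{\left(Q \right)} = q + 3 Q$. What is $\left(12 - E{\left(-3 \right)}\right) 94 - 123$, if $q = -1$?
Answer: $\frac{3908}{3} \approx 1302.7$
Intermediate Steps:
$E{\left(Q \right)} = - \frac{5}{3} + \frac{Q}{2}$ ($E{\left(Q \right)} = - \frac{3}{2} + \frac{-1 + 3 Q}{6} = - \frac{3}{2} + \left(- \frac{1}{6} + \frac{Q}{2}\right) = - \frac{5}{3} + \frac{Q}{2}$)
$\left(12 - E{\left(-3 \right)}\right) 94 - 123 = \left(12 - \left(- \frac{5}{3} + \frac{1}{2} \left(-3\right)\right)\right) 94 - 123 = \left(12 - \left(- \frac{5}{3} - \frac{3}{2}\right)\right) 94 - 123 = \left(12 - - \frac{19}{6}\right) 94 - 123 = \left(12 + \frac{19}{6}\right) 94 - 123 = \frac{91}{6} \cdot 94 - 123 = \frac{4277}{3} - 123 = \frac{3908}{3}$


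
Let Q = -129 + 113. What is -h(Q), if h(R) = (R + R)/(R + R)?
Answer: -1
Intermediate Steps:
Q = -16
h(R) = 1 (h(R) = (2*R)/((2*R)) = (2*R)*(1/(2*R)) = 1)
-h(Q) = -1*1 = -1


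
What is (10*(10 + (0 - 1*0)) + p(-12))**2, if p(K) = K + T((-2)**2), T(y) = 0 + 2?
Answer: 8100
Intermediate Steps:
T(y) = 2
p(K) = 2 + K (p(K) = K + 2 = 2 + K)
(10*(10 + (0 - 1*0)) + p(-12))**2 = (10*(10 + (0 - 1*0)) + (2 - 12))**2 = (10*(10 + (0 + 0)) - 10)**2 = (10*(10 + 0) - 10)**2 = (10*10 - 10)**2 = (100 - 10)**2 = 90**2 = 8100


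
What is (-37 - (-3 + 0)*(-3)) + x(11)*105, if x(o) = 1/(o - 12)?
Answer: -151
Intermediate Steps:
x(o) = 1/(-12 + o)
(-37 - (-3 + 0)*(-3)) + x(11)*105 = (-37 - (-3 + 0)*(-3)) + 105/(-12 + 11) = (-37 - (-3)*(-3)) + 105/(-1) = (-37 - 1*9) - 1*105 = (-37 - 9) - 105 = -46 - 105 = -151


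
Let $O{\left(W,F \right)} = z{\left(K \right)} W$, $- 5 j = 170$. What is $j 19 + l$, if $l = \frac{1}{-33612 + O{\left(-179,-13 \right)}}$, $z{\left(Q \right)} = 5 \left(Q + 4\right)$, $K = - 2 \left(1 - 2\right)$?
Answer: $- \frac{25182373}{38982} \approx -646.0$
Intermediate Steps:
$j = -34$ ($j = \left(- \frac{1}{5}\right) 170 = -34$)
$K = 2$ ($K = \left(-2\right) \left(-1\right) = 2$)
$z{\left(Q \right)} = 20 + 5 Q$ ($z{\left(Q \right)} = 5 \left(4 + Q\right) = 20 + 5 Q$)
$O{\left(W,F \right)} = 30 W$ ($O{\left(W,F \right)} = \left(20 + 5 \cdot 2\right) W = \left(20 + 10\right) W = 30 W$)
$l = - \frac{1}{38982}$ ($l = \frac{1}{-33612 + 30 \left(-179\right)} = \frac{1}{-33612 - 5370} = \frac{1}{-38982} = - \frac{1}{38982} \approx -2.5653 \cdot 10^{-5}$)
$j 19 + l = \left(-34\right) 19 - \frac{1}{38982} = -646 - \frac{1}{38982} = - \frac{25182373}{38982}$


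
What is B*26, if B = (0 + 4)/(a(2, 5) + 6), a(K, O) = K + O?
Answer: 8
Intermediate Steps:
B = 4/13 (B = (0 + 4)/((2 + 5) + 6) = 4/(7 + 6) = 4/13 ≈ 0.30769)
B*26 = (4/13)*26 = 8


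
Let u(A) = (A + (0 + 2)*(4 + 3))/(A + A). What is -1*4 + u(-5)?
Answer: -49/10 ≈ -4.9000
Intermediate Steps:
u(A) = (14 + A)/(2*A) (u(A) = (A + 2*7)/((2*A)) = (A + 14)*(1/(2*A)) = (14 + A)*(1/(2*A)) = (14 + A)/(2*A))
-1*4 + u(-5) = -1*4 + (½)*(14 - 5)/(-5) = -4 + (½)*(-⅕)*9 = -4 - 9/10 = -49/10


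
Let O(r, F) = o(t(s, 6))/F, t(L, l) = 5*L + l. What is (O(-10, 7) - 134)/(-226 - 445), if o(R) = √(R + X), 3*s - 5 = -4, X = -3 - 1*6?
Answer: 134/671 - 2*I*√3/14091 ≈ 0.1997 - 0.00024584*I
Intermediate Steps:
X = -9 (X = -3 - 6 = -9)
s = ⅓ (s = 5/3 + (⅓)*(-4) = 5/3 - 4/3 = ⅓ ≈ 0.33333)
t(L, l) = l + 5*L
o(R) = √(-9 + R) (o(R) = √(R - 9) = √(-9 + R))
O(r, F) = 2*I*√3/(3*F) (O(r, F) = √(-9 + (6 + 5*(⅓)))/F = √(-9 + (6 + 5/3))/F = √(-9 + 23/3)/F = √(-4/3)/F = (2*I*√3/3)/F = 2*I*√3/(3*F))
(O(-10, 7) - 134)/(-226 - 445) = ((⅔)*I*√3/7 - 134)/(-226 - 445) = ((⅔)*I*√3*(⅐) - 134)/(-671) = (2*I*√3/21 - 134)*(-1/671) = (-134 + 2*I*√3/21)*(-1/671) = 134/671 - 2*I*√3/14091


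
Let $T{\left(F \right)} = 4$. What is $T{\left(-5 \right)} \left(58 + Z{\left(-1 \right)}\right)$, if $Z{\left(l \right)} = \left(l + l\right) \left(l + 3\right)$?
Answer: $216$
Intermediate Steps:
$Z{\left(l \right)} = 2 l \left(3 + l\right)$
$T{\left(-5 \right)} \left(58 + Z{\left(-1 \right)}\right) = 4 \left(58 + 2 \left(-1\right) \left(3 - 1\right)\right) = 4 \left(58 + 2 \left(-1\right) 2\right) = 4 \left(58 - 4\right) = 4 \cdot 54 = 216$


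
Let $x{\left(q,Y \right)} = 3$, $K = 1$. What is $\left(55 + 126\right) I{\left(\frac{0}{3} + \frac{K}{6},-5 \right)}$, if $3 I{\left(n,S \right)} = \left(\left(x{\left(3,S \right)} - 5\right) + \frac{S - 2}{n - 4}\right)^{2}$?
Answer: $\frac{2896}{1587} \approx 1.8248$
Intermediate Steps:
$I{\left(n,S \right)} = \frac{\left(-2 + \frac{-2 + S}{-4 + n}\right)^{2}}{3}$ ($I{\left(n,S \right)} = \frac{\left(\left(3 - 5\right) + \frac{S - 2}{n - 4}\right)^{2}}{3} = \frac{\left(\left(3 - 5\right) + \frac{-2 + S}{-4 + n}\right)^{2}}{3} = \frac{\left(-2 + \frac{-2 + S}{-4 + n}\right)^{2}}{3}$)
$\left(55 + 126\right) I{\left(\frac{0}{3} + \frac{K}{6},-5 \right)} = \left(55 + 126\right) \frac{\left(6 - 5 - 2 \left(\frac{0}{3} + 1 \cdot \frac{1}{6}\right)\right)^{2}}{3 \left(-4 + \left(\frac{0}{3} + 1 \cdot \frac{1}{6}\right)\right)^{2}} = 181 \frac{\left(6 - 5 - 2 \left(0 \cdot \frac{1}{3} + 1 \cdot \frac{1}{6}\right)\right)^{2}}{3 \left(-4 + \left(0 \cdot \frac{1}{3} + 1 \cdot \frac{1}{6}\right)\right)^{2}} = 181 \frac{\left(6 - 5 - 2 \left(0 + \frac{1}{6}\right)\right)^{2}}{3 \left(-4 + \left(0 + \frac{1}{6}\right)\right)^{2}} = 181 \frac{\left(6 - 5 - \frac{1}{3}\right)^{2}}{3 \left(-4 + \frac{1}{6}\right)^{2}} = 181 \frac{\left(6 - 5 - \frac{1}{3}\right)^{2}}{3 \cdot \frac{529}{36}} = 181 \cdot \frac{1}{3} \cdot \frac{36}{529} \left(\frac{2}{3}\right)^{2} = 181 \cdot \frac{1}{3} \cdot \frac{36}{529} \cdot \frac{4}{9} = 181 \cdot \frac{16}{1587} = \frac{2896}{1587}$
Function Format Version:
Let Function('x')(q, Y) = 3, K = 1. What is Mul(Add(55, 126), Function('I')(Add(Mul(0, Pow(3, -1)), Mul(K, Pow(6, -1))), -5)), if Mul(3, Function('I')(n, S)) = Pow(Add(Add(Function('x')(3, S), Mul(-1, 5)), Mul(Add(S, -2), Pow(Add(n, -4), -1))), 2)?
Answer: Rational(2896, 1587) ≈ 1.8248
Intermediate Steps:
Function('I')(n, S) = Mul(Rational(1, 3), Pow(Add(-2, Mul(Pow(Add(-4, n), -1), Add(-2, S))), 2)) (Function('I')(n, S) = Mul(Rational(1, 3), Pow(Add(Add(3, Mul(-1, 5)), Mul(Add(S, -2), Pow(Add(n, -4), -1))), 2)) = Mul(Rational(1, 3), Pow(Add(Add(3, -5), Mul(Add(-2, S), Pow(Add(-4, n), -1))), 2)) = Mul(Rational(1, 3), Pow(Add(-2, Mul(Pow(Add(-4, n), -1), Add(-2, S))), 2)))
Mul(Add(55, 126), Function('I')(Add(Mul(0, Pow(3, -1)), Mul(K, Pow(6, -1))), -5)) = Mul(Add(55, 126), Mul(Rational(1, 3), Pow(Add(-4, Add(Mul(0, Pow(3, -1)), Mul(1, Pow(6, -1)))), -2), Pow(Add(6, -5, Mul(-2, Add(Mul(0, Pow(3, -1)), Mul(1, Pow(6, -1))))), 2))) = Mul(181, Mul(Rational(1, 3), Pow(Add(-4, Add(Mul(0, Rational(1, 3)), Mul(1, Rational(1, 6)))), -2), Pow(Add(6, -5, Mul(-2, Add(Mul(0, Rational(1, 3)), Mul(1, Rational(1, 6))))), 2))) = Mul(181, Mul(Rational(1, 3), Pow(Add(-4, Add(0, Rational(1, 6))), -2), Pow(Add(6, -5, Mul(-2, Add(0, Rational(1, 6)))), 2))) = Mul(181, Mul(Rational(1, 3), Pow(Add(-4, Rational(1, 6)), -2), Pow(Add(6, -5, Mul(-2, Rational(1, 6))), 2))) = Mul(181, Mul(Rational(1, 3), Pow(Rational(-23, 6), -2), Pow(Add(6, -5, Rational(-1, 3)), 2))) = Mul(181, Mul(Rational(1, 3), Rational(36, 529), Pow(Rational(2, 3), 2))) = Mul(181, Mul(Rational(1, 3), Rational(36, 529), Rational(4, 9))) = Mul(181, Rational(16, 1587)) = Rational(2896, 1587)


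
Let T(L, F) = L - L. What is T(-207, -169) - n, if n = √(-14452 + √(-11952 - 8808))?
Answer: -√(-14452 + 2*I*√5190) ≈ -0.59926 - 120.22*I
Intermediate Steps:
T(L, F) = 0
n = √(-14452 + 2*I*√5190) (n = √(-14452 + √(-20760)) = √(-14452 + 2*I*√5190) ≈ 0.5993 + 120.22*I)
T(-207, -169) - n = 0 - √(-14452 + 2*I*√5190) = -√(-14452 + 2*I*√5190)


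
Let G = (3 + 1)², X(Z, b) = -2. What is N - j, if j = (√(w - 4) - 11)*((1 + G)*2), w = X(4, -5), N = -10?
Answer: 364 - 34*I*√6 ≈ 364.0 - 83.283*I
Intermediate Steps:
w = -2
G = 16 (G = 4² = 16)
j = -374 + 34*I*√6 (j = (√(-2 - 4) - 11)*((1 + 16)*2) = (√(-6) - 11)*(17*2) = (I*√6 - 11)*34 = (-11 + I*√6)*34 = -374 + 34*I*√6 ≈ -374.0 + 83.283*I)
N - j = -10 - (-374 + 34*I*√6) = -10 + (374 - 34*I*√6) = 364 - 34*I*√6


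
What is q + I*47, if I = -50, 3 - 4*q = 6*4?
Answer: -9421/4 ≈ -2355.3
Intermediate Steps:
q = -21/4 (q = ¾ - 3*4/2 = ¾ - ¼*24 = ¾ - 6 = -21/4 ≈ -5.2500)
q + I*47 = -21/4 - 50*47 = -21/4 - 2350 = -9421/4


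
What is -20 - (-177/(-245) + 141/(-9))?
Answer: -3716/735 ≈ -5.0558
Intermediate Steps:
-20 - (-177/(-245) + 141/(-9)) = -20 - (-177*(-1/245) + 141*(-⅑)) = -20 - (177/245 - 47/3) = -20 - 1*(-10984/735) = -20 + 10984/735 = -3716/735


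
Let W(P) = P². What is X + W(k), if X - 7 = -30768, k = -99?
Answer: -20960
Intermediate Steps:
X = -30761 (X = 7 - 30768 = -30761)
X + W(k) = -30761 + (-99)² = -30761 + 9801 = -20960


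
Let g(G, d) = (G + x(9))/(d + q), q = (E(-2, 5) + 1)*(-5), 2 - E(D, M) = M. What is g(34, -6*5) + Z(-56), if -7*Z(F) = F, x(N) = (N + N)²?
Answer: -99/10 ≈ -9.9000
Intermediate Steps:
E(D, M) = 2 - M
x(N) = 4*N² (x(N) = (2*N)² = 4*N²)
q = 10 (q = ((2 - 1*5) + 1)*(-5) = ((2 - 5) + 1)*(-5) = (-3 + 1)*(-5) = -2*(-5) = 10)
Z(F) = -F/7
g(G, d) = (324 + G)/(10 + d) (g(G, d) = (G + 4*9²)/(d + 10) = (G + 4*81)/(10 + d) = (G + 324)/(10 + d) = (324 + G)/(10 + d))
g(34, -6*5) + Z(-56) = (324 + 34)/(10 - 6*5) - ⅐*(-56) = 358/(10 - 30) + 8 = 358/(-20) + 8 = -1/20*358 + 8 = -179/10 + 8 = -99/10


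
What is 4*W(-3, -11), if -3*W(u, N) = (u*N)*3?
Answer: -132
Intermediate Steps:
W(u, N) = -N*u (W(u, N) = -u*N*3/3 = -N*u*3/3 = -N*u)
4*W(-3, -11) = 4*(-1*(-11)*(-3)) = 4*(-33) = -132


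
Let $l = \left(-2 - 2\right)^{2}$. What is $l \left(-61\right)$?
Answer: $-976$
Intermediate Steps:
$l = 16$ ($l = \left(-4\right)^{2} = 16$)
$l \left(-61\right) = 16 \left(-61\right) = -976$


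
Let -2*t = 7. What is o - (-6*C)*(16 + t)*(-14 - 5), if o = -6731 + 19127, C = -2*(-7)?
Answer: -7554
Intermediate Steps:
t = -7/2 (t = -½*7 = -7/2 ≈ -3.5000)
C = 14
o = 12396
o - (-6*C)*(16 + t)*(-14 - 5) = 12396 - (-6*14)*(16 - 7/2)*(-14 - 5) = 12396 - (-84)*(25/2)*(-19) = 12396 - (-84)*(-475)/2 = 12396 - 1*19950 = 12396 - 19950 = -7554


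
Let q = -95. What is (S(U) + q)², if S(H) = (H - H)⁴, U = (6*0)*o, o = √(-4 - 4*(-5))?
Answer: 9025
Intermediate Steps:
o = 4 (o = √(-4 + 20) = √16 = 4)
U = 0 (U = (6*0)*4 = 0*4 = 0)
S(H) = 0 (S(H) = 0⁴ = 0)
(S(U) + q)² = (0 - 95)² = (-95)² = 9025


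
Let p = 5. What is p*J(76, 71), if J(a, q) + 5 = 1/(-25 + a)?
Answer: -1270/51 ≈ -24.902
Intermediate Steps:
J(a, q) = -5 + 1/(-25 + a)
p*J(76, 71) = 5*((126 - 5*76)/(-25 + 76)) = 5*((126 - 380)/51) = 5*((1/51)*(-254)) = 5*(-254/51) = -1270/51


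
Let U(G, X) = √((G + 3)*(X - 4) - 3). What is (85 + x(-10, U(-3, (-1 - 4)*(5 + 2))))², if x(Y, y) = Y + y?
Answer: (75 + I*√3)² ≈ 5622.0 + 259.81*I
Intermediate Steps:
U(G, X) = √(-3 + (-4 + X)*(3 + G)) (U(G, X) = √((3 + G)*(-4 + X) - 3) = √((-4 + X)*(3 + G) - 3) = √(-3 + (-4 + X)*(3 + G)))
(85 + x(-10, U(-3, (-1 - 4)*(5 + 2))))² = (85 + (-10 + √(-15 - 4*(-3) + 3*((-1 - 4)*(5 + 2)) - 3*(-1 - 4)*(5 + 2))))² = (85 + (-10 + √(-15 + 12 + 3*(-5*7) - (-15)*7)))² = (85 + (-10 + √(-15 + 12 + 3*(-35) - 3*(-35))))² = (85 + (-10 + √(-15 + 12 - 105 + 105)))² = (85 + (-10 + √(-3)))² = (85 + (-10 + I*√3))² = (75 + I*√3)²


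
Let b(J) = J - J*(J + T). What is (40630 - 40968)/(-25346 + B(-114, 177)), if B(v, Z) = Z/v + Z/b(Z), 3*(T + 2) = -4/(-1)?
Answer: 1688986/126661749 ≈ 0.013335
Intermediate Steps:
T = -⅔ (T = -2 + (-4/(-1))/3 = -2 + (-4*(-1))/3 = -2 + (⅓)*4 = -2 + 4/3 = -⅔ ≈ -0.66667)
b(J) = J - J*(-⅔ + J) (b(J) = J - J*(J - ⅔) = J - J*(-⅔ + J))
B(v, Z) = 3/(5 - 3*Z) + Z/v (B(v, Z) = Z/v + Z/((Z*(5 - 3*Z)/3)) = Z/v + Z*(3/(Z*(5 - 3*Z))) = Z/v + 3/(5 - 3*Z) = 3/(5 - 3*Z) + Z/v)
(40630 - 40968)/(-25346 + B(-114, 177)) = (40630 - 40968)/(-25346 + (-1/(-5/3 + 177) + 177/(-114))) = -338/(-25346 + (-1/526/3 + 177*(-1/114))) = -338/(-25346 + (-1*3/526 - 59/38)) = -338/(-25346 + (-3/526 - 59/38)) = -338/(-25346 - 7787/4997) = -338/(-126661749/4997) = -338*(-4997/126661749) = 1688986/126661749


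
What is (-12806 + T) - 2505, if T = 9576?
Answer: -5735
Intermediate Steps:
(-12806 + T) - 2505 = (-12806 + 9576) - 2505 = -3230 - 2505 = -5735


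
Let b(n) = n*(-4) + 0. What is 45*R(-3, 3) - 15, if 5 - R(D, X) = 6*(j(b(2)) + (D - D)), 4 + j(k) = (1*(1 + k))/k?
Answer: 4215/4 ≈ 1053.8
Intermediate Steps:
b(n) = -4*n (b(n) = -4*n + 0 = -4*n)
j(k) = -4 + (1 + k)/k (j(k) = -4 + (1*(1 + k))/k = -4 + (1 + k)/k)
R(D, X) = 95/4 (R(D, X) = 5 - 6*((-3 + 1/(-4*2)) + (D - D)) = 5 - 6*((-3 + 1/(-8)) + 0) = 5 - 6*((-3 - 1/8) + 0) = 5 - 6*(-25/8 + 0) = 5 - 6*(-25)/8 = 5 - 1*(-75/4) = 5 + 75/4 = 95/4)
45*R(-3, 3) - 15 = 45*(95/4) - 15 = 4275/4 - 15 = 4215/4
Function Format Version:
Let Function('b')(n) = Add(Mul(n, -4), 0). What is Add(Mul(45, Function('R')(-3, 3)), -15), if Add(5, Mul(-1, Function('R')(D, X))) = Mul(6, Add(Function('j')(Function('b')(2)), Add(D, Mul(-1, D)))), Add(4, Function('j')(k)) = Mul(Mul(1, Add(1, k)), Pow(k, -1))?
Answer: Rational(4215, 4) ≈ 1053.8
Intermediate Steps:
Function('b')(n) = Mul(-4, n) (Function('b')(n) = Add(Mul(-4, n), 0) = Mul(-4, n))
Function('j')(k) = Add(-4, Mul(Pow(k, -1), Add(1, k))) (Function('j')(k) = Add(-4, Mul(Mul(1, Add(1, k)), Pow(k, -1))) = Add(-4, Mul(Add(1, k), Pow(k, -1))) = Add(-4, Mul(Pow(k, -1), Add(1, k))))
Function('R')(D, X) = Rational(95, 4) (Function('R')(D, X) = Add(5, Mul(-1, Mul(6, Add(Add(-3, Pow(Mul(-4, 2), -1)), Add(D, Mul(-1, D)))))) = Add(5, Mul(-1, Mul(6, Add(Add(-3, Pow(-8, -1)), 0)))) = Add(5, Mul(-1, Mul(6, Add(Add(-3, Rational(-1, 8)), 0)))) = Add(5, Mul(-1, Mul(6, Add(Rational(-25, 8), 0)))) = Add(5, Mul(-1, Mul(6, Rational(-25, 8)))) = Add(5, Mul(-1, Rational(-75, 4))) = Add(5, Rational(75, 4)) = Rational(95, 4))
Add(Mul(45, Function('R')(-3, 3)), -15) = Add(Mul(45, Rational(95, 4)), -15) = Add(Rational(4275, 4), -15) = Rational(4215, 4)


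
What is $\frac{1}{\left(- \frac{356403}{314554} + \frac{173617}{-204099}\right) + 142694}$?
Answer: $\frac{64200156846}{9160849827565409} \approx 7.0081 \cdot 10^{-6}$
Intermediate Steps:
$\frac{1}{\left(- \frac{356403}{314554} + \frac{173617}{-204099}\right) + 142694} = \frac{1}{\left(\left(-356403\right) \frac{1}{314554} + 173617 \left(- \frac{1}{204099}\right)\right) + 142694} = \frac{1}{\left(- \frac{356403}{314554} - \frac{173617}{204099}\right) + 142694} = \frac{1}{- \frac{127353417715}{64200156846} + 142694} = \frac{1}{\frac{9160849827565409}{64200156846}} = \frac{64200156846}{9160849827565409}$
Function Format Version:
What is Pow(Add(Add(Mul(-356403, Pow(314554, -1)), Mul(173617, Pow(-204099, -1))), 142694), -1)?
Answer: Rational(64200156846, 9160849827565409) ≈ 7.0081e-6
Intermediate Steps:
Pow(Add(Add(Mul(-356403, Pow(314554, -1)), Mul(173617, Pow(-204099, -1))), 142694), -1) = Pow(Add(Add(Mul(-356403, Rational(1, 314554)), Mul(173617, Rational(-1, 204099))), 142694), -1) = Pow(Add(Add(Rational(-356403, 314554), Rational(-173617, 204099)), 142694), -1) = Pow(Add(Rational(-127353417715, 64200156846), 142694), -1) = Pow(Rational(9160849827565409, 64200156846), -1) = Rational(64200156846, 9160849827565409)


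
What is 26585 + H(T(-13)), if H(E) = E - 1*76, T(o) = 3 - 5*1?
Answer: 26507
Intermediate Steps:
T(o) = -2 (T(o) = 3 - 5 = -2)
H(E) = -76 + E (H(E) = E - 76 = -76 + E)
26585 + H(T(-13)) = 26585 + (-76 - 2) = 26585 - 78 = 26507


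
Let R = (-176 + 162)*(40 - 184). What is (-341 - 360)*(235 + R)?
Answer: -1577951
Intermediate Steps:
R = 2016 (R = -14*(-144) = 2016)
(-341 - 360)*(235 + R) = (-341 - 360)*(235 + 2016) = -701*2251 = -1577951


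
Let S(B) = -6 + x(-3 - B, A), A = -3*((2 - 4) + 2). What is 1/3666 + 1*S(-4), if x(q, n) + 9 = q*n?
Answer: -54989/3666 ≈ -15.000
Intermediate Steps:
A = 0 (A = -3*(-2 + 2) = -3*0 = 0)
x(q, n) = -9 + n*q (x(q, n) = -9 + q*n = -9 + n*q)
S(B) = -15 (S(B) = -6 + (-9 + 0*(-3 - B)) = -6 + (-9 + 0) = -6 - 9 = -15)
1/3666 + 1*S(-4) = 1/3666 + 1*(-15) = 1/3666 - 15 = -54989/3666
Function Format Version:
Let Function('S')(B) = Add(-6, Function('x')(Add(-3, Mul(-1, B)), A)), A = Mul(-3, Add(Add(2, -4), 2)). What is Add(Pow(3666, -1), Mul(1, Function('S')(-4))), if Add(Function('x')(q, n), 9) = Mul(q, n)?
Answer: Rational(-54989, 3666) ≈ -15.000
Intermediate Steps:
A = 0 (A = Mul(-3, Add(-2, 2)) = Mul(-3, 0) = 0)
Function('x')(q, n) = Add(-9, Mul(n, q)) (Function('x')(q, n) = Add(-9, Mul(q, n)) = Add(-9, Mul(n, q)))
Function('S')(B) = -15 (Function('S')(B) = Add(-6, Add(-9, Mul(0, Add(-3, Mul(-1, B))))) = Add(-6, Add(-9, 0)) = Add(-6, -9) = -15)
Add(Pow(3666, -1), Mul(1, Function('S')(-4))) = Add(Pow(3666, -1), Mul(1, -15)) = Add(Rational(1, 3666), -15) = Rational(-54989, 3666)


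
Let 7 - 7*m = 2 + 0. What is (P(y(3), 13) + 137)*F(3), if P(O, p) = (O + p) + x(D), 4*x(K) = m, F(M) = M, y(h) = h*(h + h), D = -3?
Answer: 14127/28 ≈ 504.54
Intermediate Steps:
y(h) = 2*h**2 (y(h) = h*(2*h) = 2*h**2)
m = 5/7 (m = 1 - (2 + 0)/7 = 1 - 1/7*2 = 1 - 2/7 = 5/7 ≈ 0.71429)
x(K) = 5/28 (x(K) = (1/4)*(5/7) = 5/28)
P(O, p) = 5/28 + O + p (P(O, p) = (O + p) + 5/28 = 5/28 + O + p)
(P(y(3), 13) + 137)*F(3) = ((5/28 + 2*3**2 + 13) + 137)*3 = ((5/28 + 2*9 + 13) + 137)*3 = ((5/28 + 18 + 13) + 137)*3 = (873/28 + 137)*3 = (4709/28)*3 = 14127/28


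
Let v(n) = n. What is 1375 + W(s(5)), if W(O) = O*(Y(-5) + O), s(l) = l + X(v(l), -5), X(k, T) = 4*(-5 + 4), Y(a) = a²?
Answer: 1401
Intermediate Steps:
X(k, T) = -4 (X(k, T) = 4*(-1) = -4)
s(l) = -4 + l (s(l) = l - 4 = -4 + l)
W(O) = O*(25 + O) (W(O) = O*((-5)² + O) = O*(25 + O))
1375 + W(s(5)) = 1375 + (-4 + 5)*(25 + (-4 + 5)) = 1375 + 1*(25 + 1) = 1375 + 1*26 = 1375 + 26 = 1401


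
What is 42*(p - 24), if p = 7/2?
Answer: -861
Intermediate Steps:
p = 7/2 (p = 7*(½) = 7/2 ≈ 3.5000)
42*(p - 24) = 42*(7/2 - 24) = 42*(-41/2) = -861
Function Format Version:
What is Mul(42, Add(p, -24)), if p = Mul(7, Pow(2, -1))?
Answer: -861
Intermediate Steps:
p = Rational(7, 2) (p = Mul(7, Rational(1, 2)) = Rational(7, 2) ≈ 3.5000)
Mul(42, Add(p, -24)) = Mul(42, Add(Rational(7, 2), -24)) = Mul(42, Rational(-41, 2)) = -861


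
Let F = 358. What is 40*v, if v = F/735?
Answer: 2864/147 ≈ 19.483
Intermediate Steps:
v = 358/735 ≈ 0.48707
40*v = 40*(358/735) = 2864/147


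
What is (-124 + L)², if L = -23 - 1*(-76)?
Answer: 5041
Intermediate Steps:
L = 53 (L = -23 + 76 = 53)
(-124 + L)² = (-124 + 53)² = (-71)² = 5041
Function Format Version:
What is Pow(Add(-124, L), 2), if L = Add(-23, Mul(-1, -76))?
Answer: 5041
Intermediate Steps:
L = 53 (L = Add(-23, 76) = 53)
Pow(Add(-124, L), 2) = Pow(Add(-124, 53), 2) = Pow(-71, 2) = 5041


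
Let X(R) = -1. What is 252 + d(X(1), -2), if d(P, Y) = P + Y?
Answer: 249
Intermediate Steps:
252 + d(X(1), -2) = 252 + (-1 - 2) = 252 - 3 = 249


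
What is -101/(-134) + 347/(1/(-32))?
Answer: -1487835/134 ≈ -11103.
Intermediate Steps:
-101/(-134) + 347/(1/(-32)) = -101*(-1/134) + 347/(-1/32) = 101/134 + 347*(-32) = 101/134 - 11104 = -1487835/134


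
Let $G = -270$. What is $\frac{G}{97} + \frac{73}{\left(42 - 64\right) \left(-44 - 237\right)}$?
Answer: $- \frac{1662059}{599654} \approx -2.7717$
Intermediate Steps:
$\frac{G}{97} + \frac{73}{\left(42 - 64\right) \left(-44 - 237\right)} = - \frac{270}{97} + \frac{73}{\left(42 - 64\right) \left(-44 - 237\right)} = \left(-270\right) \frac{1}{97} + \frac{73}{\left(-22\right) \left(-281\right)} = - \frac{270}{97} + \frac{73}{6182} = - \frac{1662059}{599654}$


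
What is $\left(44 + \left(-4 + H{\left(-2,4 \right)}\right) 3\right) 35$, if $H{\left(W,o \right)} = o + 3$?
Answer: $1855$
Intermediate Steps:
$H{\left(W,o \right)} = 3 + o$
$\left(44 + \left(-4 + H{\left(-2,4 \right)}\right) 3\right) 35 = \left(44 + \left(-4 + \left(3 + 4\right)\right) 3\right) 35 = \left(44 + \left(-4 + 7\right) 3\right) 35 = \left(44 + 3 \cdot 3\right) 35 = \left(44 + 9\right) 35 = 53 \cdot 35 = 1855$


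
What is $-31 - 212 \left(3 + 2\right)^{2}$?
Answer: $-5331$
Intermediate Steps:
$-31 - 212 \left(3 + 2\right)^{2} = -31 - 212 \cdot 5^{2} = -31 - 5300 = -5331$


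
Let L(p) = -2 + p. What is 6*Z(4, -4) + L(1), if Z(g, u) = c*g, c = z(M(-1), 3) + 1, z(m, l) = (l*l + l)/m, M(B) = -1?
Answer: -265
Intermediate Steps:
z(m, l) = (l + l²)/m (z(m, l) = (l² + l)/m = (l + l²)/m)
c = -11 (c = 3*(1 + 3)/(-1) + 1 = 3*(-1)*4 + 1 = -12 + 1 = -11)
Z(g, u) = -11*g
6*Z(4, -4) + L(1) = 6*(-11*4) + (-2 + 1) = 6*(-44) - 1 = -264 - 1 = -265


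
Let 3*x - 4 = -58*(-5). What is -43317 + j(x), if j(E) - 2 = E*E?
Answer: -33711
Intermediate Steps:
x = 98 (x = 4/3 + (-58*(-5))/3 = 4/3 + (⅓)*290 = 4/3 + 290/3 = 98)
j(E) = 2 + E² (j(E) = 2 + E*E = 2 + E²)
-43317 + j(x) = -43317 + (2 + 98²) = -43317 + (2 + 9604) = -43317 + 9606 = -33711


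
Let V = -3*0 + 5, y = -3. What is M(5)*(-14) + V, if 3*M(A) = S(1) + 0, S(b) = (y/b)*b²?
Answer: 19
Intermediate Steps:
S(b) = -3*b (S(b) = (-3/b)*b² = -3*b)
M(A) = -1 (M(A) = (-3*1 + 0)/3 = (-3 + 0)/3 = (⅓)*(-3) = -1)
V = 5 (V = 0 + 5 = 5)
M(5)*(-14) + V = -1*(-14) + 5 = 14 + 5 = 19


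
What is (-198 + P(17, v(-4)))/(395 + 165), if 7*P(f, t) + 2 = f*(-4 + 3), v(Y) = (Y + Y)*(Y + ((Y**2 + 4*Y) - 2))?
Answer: -281/784 ≈ -0.35842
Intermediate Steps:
v(Y) = 2*Y*(-2 + Y**2 + 5*Y) (v(Y) = (2*Y)*(Y + (-2 + Y**2 + 4*Y)) = (2*Y)*(-2 + Y**2 + 5*Y) = 2*Y*(-2 + Y**2 + 5*Y))
P(f, t) = -2/7 - f/7 (P(f, t) = -2/7 + (f*(-4 + 3))/7 = -2/7 + (f*(-1))/7 = -2/7 + (-f)/7 = -2/7 - f/7)
(-198 + P(17, v(-4)))/(395 + 165) = (-198 + (-2/7 - 1/7*17))/(395 + 165) = (-198 + (-2/7 - 17/7))/560 = (-198 - 19/7)*(1/560) = -1405/7*1/560 = -281/784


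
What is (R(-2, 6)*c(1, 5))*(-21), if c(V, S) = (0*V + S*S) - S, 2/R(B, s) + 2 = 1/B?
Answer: 336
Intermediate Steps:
R(B, s) = 2/(-2 + 1/B)
c(V, S) = S² - S (c(V, S) = (0 + S²) - S = S² - S)
(R(-2, 6)*c(1, 5))*(-21) = ((-2*(-2)/(-1 + 2*(-2)))*(5*(-1 + 5)))*(-21) = ((-2*(-2)/(-1 - 4))*(5*4))*(-21) = (-2*(-2)/(-5)*20)*(-21) = (-2*(-2)*(-⅕)*20)*(-21) = -⅘*20*(-21) = -16*(-21) = 336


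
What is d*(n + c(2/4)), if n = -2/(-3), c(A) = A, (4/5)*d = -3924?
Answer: -11445/2 ≈ -5722.5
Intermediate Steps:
d = -4905 (d = (5/4)*(-3924) = -4905)
n = ⅔ (n = -2*(-⅓) = ⅔ ≈ 0.66667)
d*(n + c(2/4)) = -4905*(⅔ + 2/4) = -4905*(⅔ + 2*(¼)) = -4905*(⅔ + ½) = -4905*7/6 = -11445/2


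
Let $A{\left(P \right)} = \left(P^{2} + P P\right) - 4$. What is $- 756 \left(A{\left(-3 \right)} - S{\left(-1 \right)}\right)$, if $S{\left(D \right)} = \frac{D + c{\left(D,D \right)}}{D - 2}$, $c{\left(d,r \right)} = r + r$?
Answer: $-9828$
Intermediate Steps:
$c{\left(d,r \right)} = 2 r$
$A{\left(P \right)} = -4 + 2 P^{2}$ ($A{\left(P \right)} = \left(P^{2} + P^{2}\right) - 4 = 2 P^{2} - 4 = -4 + 2 P^{2}$)
$S{\left(D \right)} = \frac{3 D}{-2 + D}$ ($S{\left(D \right)} = \frac{D + 2 D}{D - 2} = \frac{3 D}{-2 + D}$)
$- 756 \left(A{\left(-3 \right)} - S{\left(-1 \right)}\right) = - 756 \left(\left(-4 + 2 \left(-3\right)^{2}\right) - 3 \left(-1\right) \frac{1}{-2 - 1}\right) = - 756 \left(\left(-4 + 2 \cdot 9\right) - 3 \left(-1\right) \frac{1}{-3}\right) = - 756 \left(\left(-4 + 18\right) - 3 \left(-1\right) \left(- \frac{1}{3}\right)\right) = - 756 \left(14 - 1\right) = \left(-756\right) 13 = -9828$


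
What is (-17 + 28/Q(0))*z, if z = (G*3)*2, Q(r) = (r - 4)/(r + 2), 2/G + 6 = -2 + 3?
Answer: 372/5 ≈ 74.400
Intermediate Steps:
G = -⅖ (G = 2/(-6 + (-2 + 3)) = 2/(-6 + 1) = 2/(-5) = 2*(-⅕) = -⅖ ≈ -0.40000)
Q(r) = (-4 + r)/(2 + r)
z = -12/5 (z = -⅖*3*2 = -6/5*2 = -12/5 ≈ -2.4000)
(-17 + 28/Q(0))*z = (-17 + 28/(((-4 + 0)/(2 + 0))))*(-12/5) = (-17 + 28/((-4/2)))*(-12/5) = (-17 + 28/(((½)*(-4))))*(-12/5) = (-17 + 28/(-2))*(-12/5) = (-17 + 28*(-½))*(-12/5) = (-17 - 14)*(-12/5) = -31*(-12/5) = 372/5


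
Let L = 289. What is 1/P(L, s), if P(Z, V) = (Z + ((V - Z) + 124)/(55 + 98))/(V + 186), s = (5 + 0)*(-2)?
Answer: 13464/22021 ≈ 0.61142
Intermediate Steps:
s = -10 (s = 5*(-2) = -10)
P(Z, V) = (124/153 + V/153 + 152*Z/153)/(186 + V) (P(Z, V) = (Z + (124 + V - Z)/153)/(186 + V) = (Z + (124 + V - Z)*(1/153))/(186 + V) = (Z + (124/153 - Z/153 + V/153))/(186 + V) = (124/153 + V/153 + 152*Z/153)/(186 + V))
1/P(L, s) = 1/((124 - 10 + 152*289)/(153*(186 - 10))) = 1/((1/153)*(124 - 10 + 43928)/176) = 1/((1/153)*(1/176)*44042) = 1/(22021/13464) = 13464/22021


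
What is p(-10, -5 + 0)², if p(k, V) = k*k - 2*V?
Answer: 12100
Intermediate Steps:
p(k, V) = k² - 2*V
p(-10, -5 + 0)² = ((-10)² - 2*(-5 + 0))² = (100 - 2*(-5))² = (100 + 10)² = 110² = 12100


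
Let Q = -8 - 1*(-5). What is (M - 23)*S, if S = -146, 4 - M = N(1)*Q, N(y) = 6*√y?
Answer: 146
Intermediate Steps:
Q = -3 (Q = -8 + 5 = -3)
M = 22 (M = 4 - 6*√1*(-3) = 4 - 6*1*(-3) = 4 - 6*(-3) = 4 - 1*(-18) = 4 + 18 = 22)
(M - 23)*S = (22 - 23)*(-146) = -1*(-146) = 146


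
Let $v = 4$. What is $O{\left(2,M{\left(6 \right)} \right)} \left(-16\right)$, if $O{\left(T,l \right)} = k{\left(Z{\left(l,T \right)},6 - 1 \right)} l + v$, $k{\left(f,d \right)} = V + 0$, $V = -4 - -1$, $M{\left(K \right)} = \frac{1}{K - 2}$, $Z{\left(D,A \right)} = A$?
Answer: $-52$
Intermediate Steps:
$M{\left(K \right)} = \frac{1}{-2 + K}$
$V = -3$ ($V = -4 + 1 = -3$)
$k{\left(f,d \right)} = -3$ ($k{\left(f,d \right)} = -3 + 0 = -3$)
$O{\left(T,l \right)} = 4 - 3 l$ ($O{\left(T,l \right)} = - 3 l + 4 = 4 - 3 l$)
$O{\left(2,M{\left(6 \right)} \right)} \left(-16\right) = \left(4 - \frac{3}{-2 + 6}\right) \left(-16\right) = \left(4 - \frac{3}{4}\right) \left(-16\right) = \frac{13}{4} \left(-16\right) = -52$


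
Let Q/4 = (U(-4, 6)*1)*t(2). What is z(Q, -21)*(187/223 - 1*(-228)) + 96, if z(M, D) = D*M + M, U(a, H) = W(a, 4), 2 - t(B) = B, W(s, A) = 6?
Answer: 96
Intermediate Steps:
t(B) = 2 - B
U(a, H) = 6
Q = 0 (Q = 4*((6*1)*(2 - 1*2)) = 4*(6*(2 - 2)) = 4*(6*0) = 4*0 = 0)
z(M, D) = M + D*M
z(Q, -21)*(187/223 - 1*(-228)) + 96 = (0*(1 - 21))*(187/223 - 1*(-228)) + 96 = (0*(-20))*(187*(1/223) + 228) + 96 = 0*(187/223 + 228) + 96 = 0*(51031/223) + 96 = 0 + 96 = 96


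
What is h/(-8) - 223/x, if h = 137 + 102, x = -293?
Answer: -68243/2344 ≈ -29.114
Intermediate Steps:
h = 239
h/(-8) - 223/x = 239/(-8) - 223/(-293) = 239*(-⅛) - 223*(-1/293) = -239/8 + 223/293 = -68243/2344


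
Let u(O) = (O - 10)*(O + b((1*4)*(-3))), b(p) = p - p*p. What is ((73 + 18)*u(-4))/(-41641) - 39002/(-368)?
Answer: 774534581/7661944 ≈ 101.09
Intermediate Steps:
b(p) = p - p²
u(O) = (-156 + O)*(-10 + O) (u(O) = (O - 10)*(O + ((1*4)*(-3))*(1 - 1*4*(-3))) = (-10 + O)*(O + (4*(-3))*(1 - 4*(-3))) = (-10 + O)*(O - 12*(1 - 1*(-12))) = (-10 + O)*(O - 12*(1 + 12)) = (-10 + O)*(O - 12*13) = (-10 + O)*(O - 156) = (-10 + O)*(-156 + O) = (-156 + O)*(-10 + O))
((73 + 18)*u(-4))/(-41641) - 39002/(-368) = ((73 + 18)*(1560 + (-4)² - 166*(-4)))/(-41641) - 39002/(-368) = (91*(1560 + 16 + 664))*(-1/41641) - 39002*(-1/368) = (91*2240)*(-1/41641) + 19501/184 = 203840*(-1/41641) + 19501/184 = -203840/41641 + 19501/184 = 774534581/7661944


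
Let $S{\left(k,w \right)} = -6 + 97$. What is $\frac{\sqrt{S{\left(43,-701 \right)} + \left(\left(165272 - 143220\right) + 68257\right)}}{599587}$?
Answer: $\frac{20 \sqrt{226}}{599587} \approx 0.00050145$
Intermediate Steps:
$S{\left(k,w \right)} = 91$
$\frac{\sqrt{S{\left(43,-701 \right)} + \left(\left(165272 - 143220\right) + 68257\right)}}{599587} = \frac{\sqrt{91 + \left(\left(165272 - 143220\right) + 68257\right)}}{599587} = \sqrt{91 + \left(22052 + 68257\right)} \frac{1}{599587} = \sqrt{91 + 90309} \cdot \frac{1}{599587} = \sqrt{90400} \cdot \frac{1}{599587} = 20 \sqrt{226} \cdot \frac{1}{599587} = \frac{20 \sqrt{226}}{599587}$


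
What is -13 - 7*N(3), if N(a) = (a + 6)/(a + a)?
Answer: -47/2 ≈ -23.500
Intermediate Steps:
N(a) = (6 + a)/(2*a) (N(a) = (6 + a)/((2*a)) = (6 + a)*(1/(2*a)) = (6 + a)/(2*a))
-13 - 7*N(3) = -13 - 7*(6 + 3)/(2*3) = -13 - 7*9/(2*3) = -13 - 7*3/2 = -13 - 21/2 = -47/2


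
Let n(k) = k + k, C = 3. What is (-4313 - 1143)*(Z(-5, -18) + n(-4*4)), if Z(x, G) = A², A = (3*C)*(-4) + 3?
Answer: -5766992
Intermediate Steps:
n(k) = 2*k
A = -33 (A = (3*3)*(-4) + 3 = 9*(-4) + 3 = -36 + 3 = -33)
Z(x, G) = 1089 (Z(x, G) = (-33)² = 1089)
(-4313 - 1143)*(Z(-5, -18) + n(-4*4)) = (-4313 - 1143)*(1089 + 2*(-4*4)) = -5456*(1089 + 2*(-16)) = -5456*(1089 - 32) = -5456*1057 = -5766992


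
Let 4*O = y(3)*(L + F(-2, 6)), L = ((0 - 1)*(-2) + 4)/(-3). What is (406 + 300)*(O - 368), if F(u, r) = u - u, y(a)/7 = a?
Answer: -267221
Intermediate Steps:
y(a) = 7*a
F(u, r) = 0
L = -2 (L = (-1*(-2) + 4)*(-⅓) = (2 + 4)*(-⅓) = 6*(-⅓) = -2)
O = -21/2 (O = ((7*3)*(-2 + 0))/4 = (21*(-2))/4 = (¼)*(-42) = -21/2 ≈ -10.500)
(406 + 300)*(O - 368) = (406 + 300)*(-21/2 - 368) = 706*(-757/2) = -267221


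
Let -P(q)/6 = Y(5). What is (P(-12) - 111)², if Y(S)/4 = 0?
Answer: 12321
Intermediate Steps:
Y(S) = 0 (Y(S) = 4*0 = 0)
P(q) = 0 (P(q) = -6*0 = 0)
(P(-12) - 111)² = (0 - 111)² = (-111)² = 12321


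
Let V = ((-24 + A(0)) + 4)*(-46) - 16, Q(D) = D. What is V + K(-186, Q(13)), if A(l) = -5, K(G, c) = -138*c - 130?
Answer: -790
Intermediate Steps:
K(G, c) = -130 - 138*c
V = 1134 (V = ((-24 - 5) + 4)*(-46) - 16 = (-29 + 4)*(-46) - 16 = -25*(-46) - 16 = 1150 - 16 = 1134)
V + K(-186, Q(13)) = 1134 + (-130 - 138*13) = 1134 + (-130 - 1794) = 1134 - 1924 = -790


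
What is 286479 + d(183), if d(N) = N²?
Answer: 319968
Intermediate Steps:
286479 + d(183) = 286479 + 183² = 286479 + 33489 = 319968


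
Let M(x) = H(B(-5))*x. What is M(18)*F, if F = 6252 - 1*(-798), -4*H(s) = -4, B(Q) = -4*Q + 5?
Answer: 126900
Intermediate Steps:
B(Q) = 5 - 4*Q
H(s) = 1 (H(s) = -¼*(-4) = 1)
M(x) = x (M(x) = 1*x = x)
F = 7050 (F = 6252 + 798 = 7050)
M(18)*F = 18*7050 = 126900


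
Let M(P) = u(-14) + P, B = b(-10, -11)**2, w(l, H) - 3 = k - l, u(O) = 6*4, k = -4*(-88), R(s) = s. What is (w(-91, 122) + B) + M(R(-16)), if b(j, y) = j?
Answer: 554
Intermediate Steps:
k = 352
u(O) = 24
w(l, H) = 355 - l (w(l, H) = 3 + (352 - l) = 355 - l)
B = 100 (B = (-10)**2 = 100)
M(P) = 24 + P
(w(-91, 122) + B) + M(R(-16)) = ((355 - 1*(-91)) + 100) + (24 - 16) = ((355 + 91) + 100) + 8 = (446 + 100) + 8 = 546 + 8 = 554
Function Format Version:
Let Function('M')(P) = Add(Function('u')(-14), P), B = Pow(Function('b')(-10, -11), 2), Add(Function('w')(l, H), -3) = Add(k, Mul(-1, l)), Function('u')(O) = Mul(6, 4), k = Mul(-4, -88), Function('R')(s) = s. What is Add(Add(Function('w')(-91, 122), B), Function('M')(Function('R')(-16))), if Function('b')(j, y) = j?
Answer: 554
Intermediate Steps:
k = 352
Function('u')(O) = 24
Function('w')(l, H) = Add(355, Mul(-1, l)) (Function('w')(l, H) = Add(3, Add(352, Mul(-1, l))) = Add(355, Mul(-1, l)))
B = 100 (B = Pow(-10, 2) = 100)
Function('M')(P) = Add(24, P)
Add(Add(Function('w')(-91, 122), B), Function('M')(Function('R')(-16))) = Add(Add(Add(355, Mul(-1, -91)), 100), Add(24, -16)) = Add(Add(Add(355, 91), 100), 8) = Add(Add(446, 100), 8) = Add(546, 8) = 554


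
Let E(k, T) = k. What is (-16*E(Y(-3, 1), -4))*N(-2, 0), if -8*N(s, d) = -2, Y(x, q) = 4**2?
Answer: -64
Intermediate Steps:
Y(x, q) = 16
N(s, d) = 1/4 (N(s, d) = -1/8*(-2) = 1/4)
(-16*E(Y(-3, 1), -4))*N(-2, 0) = -16*16*(1/4) = -256*1/4 = -64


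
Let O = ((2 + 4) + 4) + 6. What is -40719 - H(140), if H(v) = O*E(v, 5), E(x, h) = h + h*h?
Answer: -41199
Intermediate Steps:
E(x, h) = h + h²
O = 16 (O = (6 + 4) + 6 = 10 + 6 = 16)
H(v) = 480 (H(v) = 16*(5*(1 + 5)) = 16*(5*6) = 16*30 = 480)
-40719 - H(140) = -40719 - 1*480 = -40719 - 480 = -41199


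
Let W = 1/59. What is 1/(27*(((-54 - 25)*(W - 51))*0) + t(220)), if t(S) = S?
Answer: 1/220 ≈ 0.0045455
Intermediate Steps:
W = 1/59 ≈ 0.016949
1/(27*(((-54 - 25)*(W - 51))*0) + t(220)) = 1/(27*(((-54 - 25)*(1/59 - 51))*0) + 220) = 1/(27*(-79*(-3008/59)*0) + 220) = 1/(27*((237632/59)*0) + 220) = 1/(27*0 + 220) = 1/(0 + 220) = 1/220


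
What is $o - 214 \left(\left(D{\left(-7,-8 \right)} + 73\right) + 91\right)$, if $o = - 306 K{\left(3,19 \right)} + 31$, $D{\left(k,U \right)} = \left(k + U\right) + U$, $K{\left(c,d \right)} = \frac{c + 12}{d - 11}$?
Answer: $- \frac{122867}{4} \approx -30717.0$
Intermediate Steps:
$K{\left(c,d \right)} = \frac{12 + c}{-11 + d}$
$D{\left(k,U \right)} = k + 2 U$ ($D{\left(k,U \right)} = \left(U + k\right) + U = k + 2 U$)
$o = - \frac{2171}{4}$ ($o = - 306 \frac{12 + 3}{-11 + 19} + 31 = - 306 \cdot \frac{1}{8} \cdot 15 + 31 = \left(-306\right) \frac{15}{8} + 31 = - \frac{2295}{4} + 31 = - \frac{2171}{4} \approx -542.75$)
$o - 214 \left(\left(D{\left(-7,-8 \right)} + 73\right) + 91\right) = - \frac{2171}{4} - 214 \left(\left(\left(-7 + 2 \left(-8\right)\right) + 73\right) + 91\right) = - \frac{2171}{4} - 214 \left(\left(\left(-7 - 16\right) + 73\right) + 91\right) = - \frac{2171}{4} - 214 \left(\left(-23 + 73\right) + 91\right) = - \frac{2171}{4} - 214 \left(50 + 91\right) = - \frac{2171}{4} - 214 \cdot 141 = - \frac{2171}{4} - 30174 = - \frac{122867}{4}$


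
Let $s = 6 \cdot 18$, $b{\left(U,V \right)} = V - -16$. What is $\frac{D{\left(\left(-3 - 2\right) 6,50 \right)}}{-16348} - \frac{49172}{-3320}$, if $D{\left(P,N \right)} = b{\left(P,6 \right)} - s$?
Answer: $\frac{25129668}{1696105} \approx 14.816$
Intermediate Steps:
$b{\left(U,V \right)} = 16 + V$ ($b{\left(U,V \right)} = V + 16 = 16 + V$)
$s = 108$
$D{\left(P,N \right)} = -86$ ($D{\left(P,N \right)} = \left(16 + 6\right) - 108 = 22 - 108 = -86$)
$\frac{D{\left(\left(-3 - 2\right) 6,50 \right)}}{-16348} - \frac{49172}{-3320} = - \frac{86}{-16348} - \frac{49172}{-3320} = \left(-86\right) \left(- \frac{1}{16348}\right) - - \frac{12293}{830} = \frac{43}{8174} + \frac{12293}{830} = \frac{25129668}{1696105}$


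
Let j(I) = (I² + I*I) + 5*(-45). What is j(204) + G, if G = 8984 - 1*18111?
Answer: 73880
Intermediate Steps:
G = -9127 (G = 8984 - 18111 = -9127)
j(I) = -225 + 2*I² (j(I) = (I² + I²) - 225 = 2*I² - 225 = -225 + 2*I²)
j(204) + G = (-225 + 2*204²) - 9127 = (-225 + 2*41616) - 9127 = (-225 + 83232) - 9127 = 83007 - 9127 = 73880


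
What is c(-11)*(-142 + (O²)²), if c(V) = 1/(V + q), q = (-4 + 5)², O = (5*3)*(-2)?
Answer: -404929/5 ≈ -80986.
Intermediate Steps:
O = -30 (O = 15*(-2) = -30)
q = 1 (q = 1² = 1)
c(V) = 1/(1 + V) (c(V) = 1/(V + 1) = 1/(1 + V))
c(-11)*(-142 + (O²)²) = (-142 + ((-30)²)²)/(1 - 11) = (-142 + 900²)/(-10) = -(-142 + 810000)/10 = -⅒*809858 = -404929/5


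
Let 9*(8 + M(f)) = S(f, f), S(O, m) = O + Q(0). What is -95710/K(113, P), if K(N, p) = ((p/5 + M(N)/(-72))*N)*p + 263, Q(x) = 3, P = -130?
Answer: -3876255/15519619 ≈ -0.24976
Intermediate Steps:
S(O, m) = 3 + O (S(O, m) = O + 3 = 3 + O)
M(f) = -23/3 + f/9 (M(f) = -8 + (3 + f)/9 = -8 + (⅓ + f/9) = -23/3 + f/9)
K(N, p) = 263 + N*p*(23/216 - N/648 + p/5) (K(N, p) = ((p/5 + (-23/3 + N/9)/(-72))*N)*p + 263 = ((p*(⅕) + (-23/3 + N/9)*(-1/72))*N)*p + 263 = ((p/5 + (23/216 - N/648))*N)*p + 263 = ((23/216 - N/648 + p/5)*N)*p + 263 = (N*(23/216 - N/648 + p/5))*p + 263 = N*p*(23/216 - N/648 + p/5) + 263 = 263 + N*p*(23/216 - N/648 + p/5))
-95710/K(113, P) = -95710/(263 + (⅕)*113*(-130)² - 1/648*113*(-130)*(-69 + 113)) = -95710/(263 + (⅕)*113*16900 - 1/648*113*(-130)*44) = -95710/(263 + 381940 + 80795/81) = -95710/31039238/81 = -95710*81/31039238 = -3876255/15519619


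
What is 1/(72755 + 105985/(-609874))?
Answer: 609874/44371276885 ≈ 1.3745e-5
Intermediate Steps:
1/(72755 + 105985/(-609874)) = 1/(72755 + 105985*(-1/609874)) = 1/(72755 - 105985/609874) = 1/(44371276885/609874) = 609874/44371276885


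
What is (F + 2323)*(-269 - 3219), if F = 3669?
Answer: -20900096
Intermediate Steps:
(F + 2323)*(-269 - 3219) = (3669 + 2323)*(-269 - 3219) = 5992*(-3488) = -20900096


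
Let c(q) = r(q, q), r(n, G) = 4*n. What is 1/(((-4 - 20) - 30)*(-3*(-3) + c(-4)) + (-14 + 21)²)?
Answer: 1/427 ≈ 0.0023419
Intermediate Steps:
c(q) = 4*q
1/(((-4 - 20) - 30)*(-3*(-3) + c(-4)) + (-14 + 21)²) = 1/(((-4 - 20) - 30)*(-3*(-3) + 4*(-4)) + (-14 + 21)²) = 1/((-24 - 30)*(9 - 16) + 7²) = 1/(-54*(-7) + 49) = 1/(378 + 49) = 1/427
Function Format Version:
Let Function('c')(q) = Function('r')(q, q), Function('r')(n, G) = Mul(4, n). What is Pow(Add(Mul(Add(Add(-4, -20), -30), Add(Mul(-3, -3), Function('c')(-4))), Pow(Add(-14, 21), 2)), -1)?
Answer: Rational(1, 427) ≈ 0.0023419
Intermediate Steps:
Function('c')(q) = Mul(4, q)
Pow(Add(Mul(Add(Add(-4, -20), -30), Add(Mul(-3, -3), Function('c')(-4))), Pow(Add(-14, 21), 2)), -1) = Pow(Add(Mul(Add(Add(-4, -20), -30), Add(Mul(-3, -3), Mul(4, -4))), Pow(Add(-14, 21), 2)), -1) = Pow(Add(Mul(Add(-24, -30), Add(9, -16)), Pow(7, 2)), -1) = Pow(Add(Mul(-54, -7), 49), -1) = Pow(Add(378, 49), -1) = Pow(427, -1) = Rational(1, 427)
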